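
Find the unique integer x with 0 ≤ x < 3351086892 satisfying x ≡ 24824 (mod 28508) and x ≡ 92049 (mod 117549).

Write x = 24824 + 28508·k. Then 28508·k ≡ 92049 − 24824 ≡ 67225 (mod 117549).
Need 28508⁻¹ mod 117549. Extended Euclid on (117549, 28508):
117549 = 4*28508 + 3517
28508 = 8*3517 + 372
3517 = 9*372 + 169
372 = 2*169 + 34
169 = 4*34 + 33
34 = 1*33 + 1
33 = 33*1 + 0
Back-substitute:
1 = 34 − 33
1 = −169 + 5·34
1 = 5·372 − 11·169
1 = −11·3517 + 104·372
1 = 104·28508 − 843·3517
1 = −843·117549 + 3476·28508
28508⁻¹ ≡ 3476 (mod 117549), so k ≡ 3476·67225 ≡ 104237 (mod 117549).
x = 24824 + 28508·104237 = 2971613220.

2971613220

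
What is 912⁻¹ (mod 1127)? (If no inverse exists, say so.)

gcd(1127, 912) by repeated division:
1127 = 1*912 + 215
912 = 4*215 + 52
215 = 4*52 + 7
52 = 7*7 + 3
7 = 2*3 + 1
3 = 3*1 + 0
gcd = 1, so the inverse exists. Back-substitute:
1 = 7 − 2·3
1 = −2·52 + 15·7
1 = 15·215 − 62·52
1 = −62·912 + 263·215
1 = 263·1127 − 325·912
Hence 912⁻¹ ≡ -325 ≡ 802 (mod 1127).

802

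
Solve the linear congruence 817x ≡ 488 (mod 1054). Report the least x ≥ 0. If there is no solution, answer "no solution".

First find gcd(817, 1054):
1054 = 1·817 + 237
817 = 3·237 + 106
237 = 2·106 + 25
106 = 4·25 + 6
25 = 4·6 + 1
6 = 6·1 + 0
gcd = 1, so a unique solution mod 1054 exists.
Back-substitute for the Bézout coefficients:
1 = 25 − 4·6
1 = −4·106 + 17·25
1 = 17·237 − 38·106
1 = −38·817 + 131·237
1 = 131·1054 − 169·817
So 817·(-169) ≡ 1 (mod 1054), giving 817⁻¹ ≡ 885.
x ≡ 817⁻¹·488 ≡ 885·488 ≡ 794 (mod 1054).

794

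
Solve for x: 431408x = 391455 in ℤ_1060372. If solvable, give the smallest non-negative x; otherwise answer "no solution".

no solution

gcd(431408, 1060372):
1060372 = 2·431408 + 197556
431408 = 2·197556 + 36296
197556 = 5·36296 + 16076
36296 = 2·16076 + 4144
16076 = 3·4144 + 3644
4144 = 1·3644 + 500
3644 = 7·500 + 144
500 = 3·144 + 68
144 = 2·68 + 8
68 = 8·8 + 4
8 = 2·4 + 0
gcd = 4, but 4 ∤ 391455, so the congruence has no solution.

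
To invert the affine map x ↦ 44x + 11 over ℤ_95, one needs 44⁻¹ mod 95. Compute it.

54

Apply the Euclidean algorithm to 95 and 44:
95 = 2·44 + 7
44 = 6·7 + 2
7 = 3·2 + 1
2 = 2·1 + 0
The gcd is 1. Working backward:
1 = 7 − 3·2
1 = −3·44 + 19·7
1 = 19·95 − 41·44
Thus 44·(-41) ≡ 1 (mod 95); reducing, -41 mod 95 = 54.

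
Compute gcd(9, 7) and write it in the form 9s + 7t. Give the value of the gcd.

Repeated division:
9 = 1*7 + 2
7 = 3*2 + 1
2 = 2*1 + 0
gcd(9, 7) = 1.
Express as a combination:
1 = 7 − 3·2
1 = −3·9 + 4·7
So 1 = (-3)·9 + (4)·7.

1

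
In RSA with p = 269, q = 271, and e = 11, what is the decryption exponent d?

φ(n) = (p−1)(q−1) = 268·270 = 72360.
Need d with 11·d ≡ 1 (mod 72360). Apply the extended Euclidean algorithm:
72360 = 6578·11 + 2
11 = 5·2 + 1
2 = 2·1 + 0
Back-substitute:
1 = 11 − 5·2
1 = −5·72360 + 32891·11
So 11·32891 ≡ 1 (mod 72360), hence d = 32891.

32891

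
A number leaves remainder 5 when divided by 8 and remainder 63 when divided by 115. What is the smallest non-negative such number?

293

Write x = 5 + 8·k. Then 8·k ≡ 63 − 5 ≡ 58 (mod 115).
Need 8⁻¹ mod 115. Extended Euclid on (115, 8):
115 = 14·8 + 3
8 = 2·3 + 2
3 = 1·2 + 1
2 = 2·1 + 0
Back-substitute:
1 = 3 − 2
1 = −8 + 3·3
1 = 3·115 − 43·8
8⁻¹ ≡ 72 (mod 115), so k ≡ 72·58 ≡ 36 (mod 115).
x = 5 + 8·36 = 293.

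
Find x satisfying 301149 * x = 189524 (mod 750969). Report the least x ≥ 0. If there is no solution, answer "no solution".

no solution

gcd(301149, 750969):
750969 = 2·301149 + 148671
301149 = 2·148671 + 3807
148671 = 39·3807 + 198
3807 = 19·198 + 45
198 = 4·45 + 18
45 = 2·18 + 9
18 = 2·9 + 0
gcd = 9, but 9 ∤ 189524, so the congruence has no solution.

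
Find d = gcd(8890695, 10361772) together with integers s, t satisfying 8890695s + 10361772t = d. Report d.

9

Euclidean algorithm:
10361772 = 1*8890695 + 1471077
8890695 = 6*1471077 + 64233
1471077 = 22*64233 + 57951
64233 = 1*57951 + 6282
57951 = 9*6282 + 1413
6282 = 4*1413 + 630
1413 = 2*630 + 153
630 = 4*153 + 18
153 = 8*18 + 9
18 = 2*9 + 0
gcd(8890695, 10361772) = 9.
Back-substituting:
9 = 153 − 8·18
9 = −8·630 + 33·153
9 = 33·1413 − 74·630
9 = −74·6282 + 329·1413
9 = 329·57951 − 3035·6282
9 = −3035·64233 + 3364·57951
9 = 3364·1471077 − 77043·64233
9 = −77043·8890695 + 465622·1471077
9 = 465622·10361772 − 542665·8890695
So 9 = (465622)·10361772 + (-542665)·8890695.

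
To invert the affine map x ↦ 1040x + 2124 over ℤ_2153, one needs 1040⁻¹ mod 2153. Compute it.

2035

Apply the Euclidean algorithm to 2153 and 1040:
2153 = 2×1040 + 73
1040 = 14×73 + 18
73 = 4×18 + 1
18 = 18×1 + 0
Since gcd(1040, 2153) = 1, back-substitute to write 1 as a combination:
1 = 73 − 4·18
1 = −4·1040 + 57·73
1 = 57·2153 − 118·1040
So 1040·(-118) ≡ 1 (mod 2153), and -118 ≡ 2035 (mod 2153).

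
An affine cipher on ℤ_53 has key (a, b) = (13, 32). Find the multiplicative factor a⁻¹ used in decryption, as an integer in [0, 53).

Run Euclid on (53, 13):
53 = 4*13 + 1
13 = 13*1 + 0
The gcd is 1. Working backward:
1 = 53 − 4·13
So 13·(-4) ≡ 1 (mod 53), and -4 ≡ 49 (mod 53).

49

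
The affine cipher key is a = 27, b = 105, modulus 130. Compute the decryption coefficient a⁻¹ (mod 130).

Run Euclid on (130, 27):
130 = 4×27 + 22
27 = 1×22 + 5
22 = 4×5 + 2
5 = 2×2 + 1
2 = 2×1 + 0
The gcd is 1. Working backward:
1 = 5 − 2·2
1 = −2·22 + 9·5
1 = 9·27 − 11·22
1 = −11·130 + 53·27
So 27·53 ≡ 1 (mod 130).

53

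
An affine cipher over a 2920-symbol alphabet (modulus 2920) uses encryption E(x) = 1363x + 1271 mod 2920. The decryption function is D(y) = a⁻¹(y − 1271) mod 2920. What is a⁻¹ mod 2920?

Run Euclid on (2920, 1363):
2920 = 2*1363 + 194
1363 = 7*194 + 5
194 = 38*5 + 4
5 = 1*4 + 1
4 = 4*1 + 0
Since gcd(1363, 2920) = 1, back-substitute to write 1 as a combination:
1 = 5 − 4
1 = −194 + 39·5
1 = 39·1363 − 274·194
1 = −274·2920 + 587·1363
So 1363·587 ≡ 1 (mod 2920).

587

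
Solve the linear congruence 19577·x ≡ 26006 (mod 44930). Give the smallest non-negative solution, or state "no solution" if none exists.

First find gcd(19577, 44930):
44930 = 2×19577 + 5776
19577 = 3×5776 + 2249
5776 = 2×2249 + 1278
2249 = 1×1278 + 971
1278 = 1×971 + 307
971 = 3×307 + 50
307 = 6×50 + 7
50 = 7×7 + 1
7 = 7×1 + 0
gcd = 1, so a unique solution mod 44930 exists.
Back-substitute for the Bézout coefficients:
1 = 50 − 7·7
1 = −7·307 + 43·50
1 = 43·971 − 136·307
1 = −136·1278 + 179·971
1 = 179·2249 − 315·1278
1 = −315·5776 + 809·2249
1 = 809·19577 − 2742·5776
1 = −2742·44930 + 6293·19577
So 19577·(6293) ≡ 1 (mod 44930), giving 19577⁻¹ ≡ 6293.
x ≡ 19577⁻¹·26006 ≡ 6293·26006 ≡ 20698 (mod 44930).

20698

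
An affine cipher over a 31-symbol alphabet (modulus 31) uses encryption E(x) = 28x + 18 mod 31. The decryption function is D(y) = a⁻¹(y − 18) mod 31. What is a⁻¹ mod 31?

Apply the Euclidean algorithm to 31 and 28:
31 = 1·28 + 3
28 = 9·3 + 1
3 = 3·1 + 0
Since gcd(28, 31) = 1, back-substitute to write 1 as a combination:
1 = 28 − 9·3
1 = −9·31 + 10·28
So 28·10 ≡ 1 (mod 31).

10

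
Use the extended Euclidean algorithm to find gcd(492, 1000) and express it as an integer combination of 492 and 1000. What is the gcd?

Euclidean algorithm:
1000 = 2·492 + 16
492 = 30·16 + 12
16 = 1·12 + 4
12 = 3·4 + 0
gcd(492, 1000) = 4.
Back-substituting:
4 = 16 − 12
4 = −492 + 31·16
4 = 31·1000 − 63·492
So 4 = (31)·1000 + (-63)·492.

4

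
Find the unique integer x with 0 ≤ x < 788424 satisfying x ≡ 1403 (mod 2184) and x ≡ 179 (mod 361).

Write x = 1403 + 2184·k. Then 2184·k ≡ 179 − 1403 ≡ 220 (mod 361).
Need 2184⁻¹ mod 361. Extended Euclid on (361, 18):
361 = 20×18 + 1
18 = 18×1 + 0
Back-substitute:
1 = 361 − 20·18
2184⁻¹ ≡ 341 (mod 361), so k ≡ 341·220 ≡ 293 (mod 361).
x = 1403 + 2184·293 = 641315.

641315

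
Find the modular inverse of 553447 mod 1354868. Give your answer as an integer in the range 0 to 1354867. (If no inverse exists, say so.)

Extended Euclidean algorithm:
1354868 = 2*553447 + 247974
553447 = 2*247974 + 57499
247974 = 4*57499 + 17978
57499 = 3*17978 + 3565
17978 = 5*3565 + 153
3565 = 23*153 + 46
153 = 3*46 + 15
46 = 3*15 + 1
15 = 15*1 + 0
The gcd is 1. Working backward:
1 = 46 − 3·15
1 = −3·153 + 10·46
1 = 10·3565 − 233·153
1 = −233·17978 + 1175·3565
1 = 1175·57499 − 3758·17978
1 = −3758·247974 + 16207·57499
1 = 16207·553447 − 36172·247974
1 = −36172·1354868 + 88551·553447
So 553447·88551 ≡ 1 (mod 1354868).

88551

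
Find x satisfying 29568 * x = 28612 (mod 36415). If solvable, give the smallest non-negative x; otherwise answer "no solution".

10489

First find gcd(29568, 36415):
36415 = 1×29568 + 6847
29568 = 4×6847 + 2180
6847 = 3×2180 + 307
2180 = 7×307 + 31
307 = 9×31 + 28
31 = 1×28 + 3
28 = 9×3 + 1
3 = 3×1 + 0
gcd = 1, so a unique solution mod 36415 exists.
Back-substitute for the Bézout coefficients:
1 = 28 − 9·3
1 = −9·31 + 10·28
1 = 10·307 − 99·31
1 = −99·2180 + 703·307
1 = 703·6847 − 2208·2180
1 = −2208·29568 + 9535·6847
1 = 9535·36415 − 11743·29568
So 29568·(-11743) ≡ 1 (mod 36415), giving 29568⁻¹ ≡ 24672.
x ≡ 29568⁻¹·28612 ≡ 24672·28612 ≡ 10489 (mod 36415).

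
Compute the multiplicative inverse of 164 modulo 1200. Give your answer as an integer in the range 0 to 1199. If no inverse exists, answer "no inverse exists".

Compute gcd(164, 1200):
1200 = 7*164 + 52
164 = 3*52 + 8
52 = 6*8 + 4
8 = 2*4 + 0
Since gcd = 4 > 1, 164 is not a unit mod 1200.

no inverse exists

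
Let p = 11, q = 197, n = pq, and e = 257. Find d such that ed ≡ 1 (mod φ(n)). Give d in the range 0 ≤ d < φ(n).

633

φ(n) = (p−1)(q−1) = 10·196 = 1960.
Need d with 257·d ≡ 1 (mod 1960). Apply the extended Euclidean algorithm:
1960 = 7*257 + 161
257 = 1*161 + 96
161 = 1*96 + 65
96 = 1*65 + 31
65 = 2*31 + 3
31 = 10*3 + 1
3 = 3*1 + 0
Back-substitute:
1 = 31 − 10·3
1 = −10·65 + 21·31
1 = 21·96 − 31·65
1 = −31·161 + 52·96
1 = 52·257 − 83·161
1 = −83·1960 + 633·257
So 257·633 ≡ 1 (mod 1960), hence d = 633.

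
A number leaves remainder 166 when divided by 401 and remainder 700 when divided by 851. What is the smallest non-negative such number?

290891

Write x = 166 + 401·k. Then 401·k ≡ 700 − 166 ≡ 534 (mod 851).
Need 401⁻¹ mod 851. Extended Euclid on (851, 401):
851 = 2·401 + 49
401 = 8·49 + 9
49 = 5·9 + 4
9 = 2·4 + 1
4 = 4·1 + 0
Back-substitute:
1 = 9 − 2·4
1 = −2·49 + 11·9
1 = 11·401 − 90·49
1 = −90·851 + 191·401
401⁻¹ ≡ 191 (mod 851), so k ≡ 191·534 ≡ 725 (mod 851).
x = 166 + 401·725 = 290891.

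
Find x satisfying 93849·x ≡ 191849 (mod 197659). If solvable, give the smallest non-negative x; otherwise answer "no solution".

19269

First find gcd(93849, 197659):
197659 = 2*93849 + 9961
93849 = 9*9961 + 4200
9961 = 2*4200 + 1561
4200 = 2*1561 + 1078
1561 = 1*1078 + 483
1078 = 2*483 + 112
483 = 4*112 + 35
112 = 3*35 + 7
35 = 5*7 + 0
gcd = 7 and 7 | 191849, so solutions exist. Divide through by 7: 13407x ≡ 27407 (mod 28237).
Now find 13407⁻¹ mod 28237:
28237 = 2*13407 + 1423
13407 = 9*1423 + 600
1423 = 2*600 + 223
600 = 2*223 + 154
223 = 1*154 + 69
154 = 2*69 + 16
69 = 4*16 + 5
16 = 3*5 + 1
5 = 5*1 + 0
Back-substitute:
1 = 16 − 3·5
1 = −3·69 + 13·16
1 = 13·154 − 29·69
1 = −29·223 + 42·154
1 = 42·600 − 113·223
1 = −113·1423 + 268·600
1 = 268·13407 − 2525·1423
1 = −2525·28237 + 5318·13407
So 13407⁻¹ ≡ 5318 (mod 28237).
Then x ≡ 5318·27407 ≡ 19269 (mod 28237); the smallest non-negative solution is x = 19269.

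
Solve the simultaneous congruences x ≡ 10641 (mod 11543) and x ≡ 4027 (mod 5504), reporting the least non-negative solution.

4143035

Write x = 10641 + 11543·k. Then 11543·k ≡ 4027 − 10641 ≡ 4394 (mod 5504).
Need 11543⁻¹ mod 5504. Extended Euclid on (5504, 535):
5504 = 10×535 + 154
535 = 3×154 + 73
154 = 2×73 + 8
73 = 9×8 + 1
8 = 8×1 + 0
Back-substitute:
1 = 73 − 9·8
1 = −9·154 + 19·73
1 = 19·535 − 66·154
1 = −66·5504 + 679·535
11543⁻¹ ≡ 679 (mod 5504), so k ≡ 679·4394 ≡ 358 (mod 5504).
x = 10641 + 11543·358 = 4143035.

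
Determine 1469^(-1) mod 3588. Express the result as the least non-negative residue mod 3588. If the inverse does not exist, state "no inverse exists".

Compute gcd(1469, 3588):
3588 = 2*1469 + 650
1469 = 2*650 + 169
650 = 3*169 + 143
169 = 1*143 + 26
143 = 5*26 + 13
26 = 2*13 + 0
The gcd is 13, not 1, hence no inverse exists.

no inverse exists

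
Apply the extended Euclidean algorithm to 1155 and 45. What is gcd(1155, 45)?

15

Apply Euclid's algorithm to 1155 and 45:
1155 = 25*45 + 30
45 = 1*30 + 15
30 = 2*15 + 0
gcd(1155, 45) = 15.
Back-substituting:
15 = 45 − 30
15 = −1155 + 26·45
So 15 = (-1)·1155 + (26)·45.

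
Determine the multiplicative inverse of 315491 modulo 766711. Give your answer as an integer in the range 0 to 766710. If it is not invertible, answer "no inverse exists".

Euclidean algorithm on 766711, 315491:
766711 = 2*315491 + 135729
315491 = 2*135729 + 44033
135729 = 3*44033 + 3630
44033 = 12*3630 + 473
3630 = 7*473 + 319
473 = 1*319 + 154
319 = 2*154 + 11
154 = 14*11 + 0
The gcd is 11, not 1, hence no inverse exists.

no inverse exists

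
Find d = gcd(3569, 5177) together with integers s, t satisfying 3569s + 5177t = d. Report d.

1

Apply Euclid's algorithm to 5177 and 3569:
5177 = 1*3569 + 1608
3569 = 2*1608 + 353
1608 = 4*353 + 196
353 = 1*196 + 157
196 = 1*157 + 39
157 = 4*39 + 1
39 = 39*1 + 0
gcd(3569, 5177) = 1.
Back-substituting:
1 = 157 − 4·39
1 = −4·196 + 5·157
1 = 5·353 − 9·196
1 = −9·1608 + 41·353
1 = 41·3569 − 91·1608
1 = −91·5177 + 132·3569
So 1 = (-91)·5177 + (132)·3569.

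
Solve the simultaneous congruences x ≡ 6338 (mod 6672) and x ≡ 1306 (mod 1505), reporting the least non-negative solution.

4636706

Write x = 6338 + 6672·k. Then 6672·k ≡ 1306 − 6338 ≡ 988 (mod 1505).
Need 6672⁻¹ mod 1505. Extended Euclid on (1505, 652):
1505 = 2·652 + 201
652 = 3·201 + 49
201 = 4·49 + 5
49 = 9·5 + 4
5 = 1·4 + 1
4 = 4·1 + 0
Back-substitute:
1 = 5 − 4
1 = −49 + 10·5
1 = 10·201 − 41·49
1 = −41·652 + 133·201
1 = 133·1505 − 307·652
6672⁻¹ ≡ 1198 (mod 1505), so k ≡ 1198·988 ≡ 694 (mod 1505).
x = 6338 + 6672·694 = 4636706.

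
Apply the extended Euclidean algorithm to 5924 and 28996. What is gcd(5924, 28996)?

4

Repeated division:
28996 = 4*5924 + 5300
5924 = 1*5300 + 624
5300 = 8*624 + 308
624 = 2*308 + 8
308 = 38*8 + 4
8 = 2*4 + 0
gcd(5924, 28996) = 4.
Working backward:
4 = 308 − 38·8
4 = −38·624 + 77·308
4 = 77·5300 − 654·624
4 = −654·5924 + 731·5300
4 = 731·28996 − 3578·5924
So 4 = (731)·28996 + (-3578)·5924.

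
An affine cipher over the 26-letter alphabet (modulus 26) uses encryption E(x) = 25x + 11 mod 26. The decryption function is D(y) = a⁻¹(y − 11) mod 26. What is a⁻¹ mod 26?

Apply the Euclidean algorithm to 26 and 25:
26 = 1×25 + 1
25 = 25×1 + 0
The gcd is 1. Working backward:
1 = 26 − 25
So 25·(-1) ≡ 1 (mod 26), and -1 ≡ 25 (mod 26).

25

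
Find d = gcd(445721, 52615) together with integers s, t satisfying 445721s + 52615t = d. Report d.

1

Euclidean algorithm:
445721 = 8·52615 + 24801
52615 = 2·24801 + 3013
24801 = 8·3013 + 697
3013 = 4·697 + 225
697 = 3·225 + 22
225 = 10·22 + 5
22 = 4·5 + 2
5 = 2·2 + 1
2 = 2·1 + 0
gcd(445721, 52615) = 1.
Working backward:
1 = 5 − 2·2
1 = −2·22 + 9·5
1 = 9·225 − 92·22
1 = −92·697 + 285·225
1 = 285·3013 − 1232·697
1 = −1232·24801 + 10141·3013
1 = 10141·52615 − 21514·24801
1 = −21514·445721 + 182253·52615
So 1 = (-21514)·445721 + (182253)·52615.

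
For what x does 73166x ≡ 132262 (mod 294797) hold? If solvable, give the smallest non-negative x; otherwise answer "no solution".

First find gcd(73166, 294797):
294797 = 4·73166 + 2133
73166 = 34·2133 + 644
2133 = 3·644 + 201
644 = 3·201 + 41
201 = 4·41 + 37
41 = 1·37 + 4
37 = 9·4 + 1
4 = 4·1 + 0
gcd = 1, so a unique solution mod 294797 exists.
Back-substitute for the Bézout coefficients:
1 = 37 − 9·4
1 = −9·41 + 10·37
1 = 10·201 − 49·41
1 = −49·644 + 157·201
1 = 157·2133 − 520·644
1 = −520·73166 + 17837·2133
1 = 17837·294797 − 71868·73166
So 73166·(-71868) ≡ 1 (mod 294797), giving 73166⁻¹ ≡ 222929.
x ≡ 73166⁻¹·132262 ≡ 222929·132262 ≡ 29052 (mod 294797).

29052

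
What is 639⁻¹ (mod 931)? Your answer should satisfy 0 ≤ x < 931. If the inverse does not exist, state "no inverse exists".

711

Apply the Euclidean algorithm to 931 and 639:
931 = 1*639 + 292
639 = 2*292 + 55
292 = 5*55 + 17
55 = 3*17 + 4
17 = 4*4 + 1
4 = 4*1 + 0
gcd = 1, so the inverse exists. Back-substitute:
1 = 17 − 4·4
1 = −4·55 + 13·17
1 = 13·292 − 69·55
1 = −69·639 + 151·292
1 = 151·931 − 220·639
Hence 639⁻¹ ≡ -220 ≡ 711 (mod 931).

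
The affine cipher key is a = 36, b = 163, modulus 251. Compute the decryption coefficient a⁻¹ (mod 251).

Run Euclid on (251, 36):
251 = 6·36 + 35
36 = 1·35 + 1
35 = 35·1 + 0
Since gcd(36, 251) = 1, back-substitute to write 1 as a combination:
1 = 36 − 35
1 = −251 + 7·36
So 36·7 ≡ 1 (mod 251).

7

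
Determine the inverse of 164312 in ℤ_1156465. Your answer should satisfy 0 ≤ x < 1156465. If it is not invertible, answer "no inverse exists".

Run Euclid on (1156465, 164312):
1156465 = 7·164312 + 6281
164312 = 26·6281 + 1006
6281 = 6·1006 + 245
1006 = 4·245 + 26
245 = 9·26 + 11
26 = 2·11 + 4
11 = 2·4 + 3
4 = 1·3 + 1
3 = 3·1 + 0
The gcd is 1. Working backward:
1 = 4 − 3
1 = −11 + 3·4
1 = 3·26 − 7·11
1 = −7·245 + 66·26
1 = 66·1006 − 271·245
1 = −271·6281 + 1692·1006
1 = 1692·164312 − 44263·6281
1 = −44263·1156465 + 311533·164312
So 164312·311533 ≡ 1 (mod 1156465).

311533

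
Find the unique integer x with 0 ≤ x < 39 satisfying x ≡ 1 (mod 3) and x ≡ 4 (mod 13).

Write x = 1 + 3·k. Then 3·k ≡ 4 − 1 ≡ 3 (mod 13).
Need 3⁻¹ mod 13. Extended Euclid on (13, 3):
13 = 4·3 + 1
3 = 3·1 + 0
Back-substitute:
1 = 13 − 4·3
3⁻¹ ≡ 9 (mod 13), so k ≡ 9·3 ≡ 1 (mod 13).
x = 1 + 3·1 = 4.

4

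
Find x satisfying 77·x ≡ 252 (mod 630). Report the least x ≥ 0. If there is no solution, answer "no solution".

First find gcd(77, 630):
630 = 8·77 + 14
77 = 5·14 + 7
14 = 2·7 + 0
gcd = 7 and 7 | 252, so solutions exist. Divide through by 7: 11x ≡ 36 (mod 90).
Now find 11⁻¹ mod 90:
90 = 8·11 + 2
11 = 5·2 + 1
2 = 2·1 + 0
Back-substitute:
1 = 11 − 5·2
1 = −5·90 + 41·11
So 11⁻¹ ≡ 41 (mod 90).
Then x ≡ 41·36 ≡ 36 (mod 90); the smallest non-negative solution is x = 36.

36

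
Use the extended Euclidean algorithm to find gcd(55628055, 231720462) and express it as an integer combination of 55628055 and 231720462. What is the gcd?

Repeated division:
231720462 = 4·55628055 + 9208242
55628055 = 6·9208242 + 378603
9208242 = 24·378603 + 121770
378603 = 3·121770 + 13293
121770 = 9·13293 + 2133
13293 = 6·2133 + 495
2133 = 4·495 + 153
495 = 3·153 + 36
153 = 4·36 + 9
36 = 4·9 + 0
gcd(55628055, 231720462) = 9.
Working backward:
9 = 153 − 4·36
9 = −4·495 + 13·153
9 = 13·2133 − 56·495
9 = −56·13293 + 349·2133
9 = 349·121770 − 3197·13293
9 = −3197·378603 + 9940·121770
9 = 9940·9208242 − 241757·378603
9 = −241757·55628055 + 1460482·9208242
9 = 1460482·231720462 − 6083685·55628055
So 9 = (1460482)·231720462 + (-6083685)·55628055.

9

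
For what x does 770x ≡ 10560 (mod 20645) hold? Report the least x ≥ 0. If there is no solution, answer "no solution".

2963

First find gcd(770, 20645):
20645 = 26×770 + 625
770 = 1×625 + 145
625 = 4×145 + 45
145 = 3×45 + 10
45 = 4×10 + 5
10 = 2×5 + 0
gcd = 5 and 5 | 10560, so solutions exist. Divide through by 5: 154x ≡ 2112 (mod 4129).
Now find 154⁻¹ mod 4129:
4129 = 26·154 + 125
154 = 1·125 + 29
125 = 4·29 + 9
29 = 3·9 + 2
9 = 4·2 + 1
2 = 2·1 + 0
Back-substitute:
1 = 9 − 4·2
1 = −4·29 + 13·9
1 = 13·125 − 56·29
1 = −56·154 + 69·125
1 = 69·4129 − 1850·154
So 154·(-1850) ≡ 1 (mod 4129), i.e. 154⁻¹ ≡ 2279.
Then x ≡ 2279·2112 ≡ 2963 (mod 4129); the smallest non-negative solution is x = 2963.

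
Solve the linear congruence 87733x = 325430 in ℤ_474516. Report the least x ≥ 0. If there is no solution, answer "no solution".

First find gcd(87733, 474516):
474516 = 5*87733 + 35851
87733 = 2*35851 + 16031
35851 = 2*16031 + 3789
16031 = 4*3789 + 875
3789 = 4*875 + 289
875 = 3*289 + 8
289 = 36*8 + 1
8 = 8*1 + 0
gcd = 1, so a unique solution mod 474516 exists.
Back-substitute for the Bézout coefficients:
1 = 289 − 36·8
1 = −36·875 + 109·289
1 = 109·3789 − 472·875
1 = −472·16031 + 1997·3789
1 = 1997·35851 − 4466·16031
1 = −4466·87733 + 10929·35851
1 = 10929·474516 − 59111·87733
So 87733·(-59111) ≡ 1 (mod 474516), giving 87733⁻¹ ≡ 415405.
x ≡ 87733⁻¹·325430 ≡ 415405·325430 ≡ 385910 (mod 474516).

385910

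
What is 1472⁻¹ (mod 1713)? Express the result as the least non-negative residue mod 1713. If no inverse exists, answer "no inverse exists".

725

Run Euclid on (1713, 1472):
1713 = 1*1472 + 241
1472 = 6*241 + 26
241 = 9*26 + 7
26 = 3*7 + 5
7 = 1*5 + 2
5 = 2*2 + 1
2 = 2*1 + 0
gcd = 1, so the inverse exists. Back-substitute:
1 = 5 − 2·2
1 = −2·7 + 3·5
1 = 3·26 − 11·7
1 = −11·241 + 102·26
1 = 102·1472 − 623·241
1 = −623·1713 + 725·1472
So 1472·725 ≡ 1 (mod 1713).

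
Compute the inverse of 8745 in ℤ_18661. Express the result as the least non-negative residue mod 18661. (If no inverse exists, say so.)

15426

Extended Euclidean algorithm:
18661 = 2·8745 + 1171
8745 = 7·1171 + 548
1171 = 2·548 + 75
548 = 7·75 + 23
75 = 3·23 + 6
23 = 3·6 + 5
6 = 1·5 + 1
5 = 5·1 + 0
gcd = 1, so the inverse exists. Back-substitute:
1 = 6 − 5
1 = −23 + 4·6
1 = 4·75 − 13·23
1 = −13·548 + 95·75
1 = 95·1171 − 203·548
1 = −203·8745 + 1516·1171
1 = 1516·18661 − 3235·8745
So 8745·(-3235) ≡ 1 (mod 18661), and -3235 ≡ 15426 (mod 18661).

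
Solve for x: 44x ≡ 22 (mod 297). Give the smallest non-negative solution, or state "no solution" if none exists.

14

First find gcd(44, 297):
297 = 6·44 + 33
44 = 1·33 + 11
33 = 3·11 + 0
gcd = 11 and 11 | 22, so solutions exist. Divide through by 11: 4x ≡ 2 (mod 27).
Now find 4⁻¹ mod 27:
27 = 6·4 + 3
4 = 1·3 + 1
3 = 3·1 + 0
Back-substitute:
1 = 4 − 3
1 = −27 + 7·4
So 4⁻¹ ≡ 7 (mod 27).
Then x ≡ 7·2 ≡ 14 (mod 27); the smallest non-negative solution is x = 14.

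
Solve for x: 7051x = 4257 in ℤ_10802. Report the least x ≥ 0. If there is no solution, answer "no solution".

307

First find gcd(7051, 10802):
10802 = 1×7051 + 3751
7051 = 1×3751 + 3300
3751 = 1×3300 + 451
3300 = 7×451 + 143
451 = 3×143 + 22
143 = 6×22 + 11
22 = 2×11 + 0
gcd = 11 and 11 | 4257, so solutions exist. Divide through by 11: 641x ≡ 387 (mod 982).
Now find 641⁻¹ mod 982:
982 = 1×641 + 341
641 = 1×341 + 300
341 = 1×300 + 41
300 = 7×41 + 13
41 = 3×13 + 2
13 = 6×2 + 1
2 = 2×1 + 0
Back-substitute:
1 = 13 − 6·2
1 = −6·41 + 19·13
1 = 19·300 − 139·41
1 = −139·341 + 158·300
1 = 158·641 − 297·341
1 = −297·982 + 455·641
So 641⁻¹ ≡ 455 (mod 982).
Then x ≡ 455·387 ≡ 307 (mod 982); the smallest non-negative solution is x = 307.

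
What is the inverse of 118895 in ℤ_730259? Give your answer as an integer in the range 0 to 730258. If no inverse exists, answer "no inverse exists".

Apply the Euclidean algorithm to 730259 and 118895:
730259 = 6×118895 + 16889
118895 = 7×16889 + 672
16889 = 25×672 + 89
672 = 7×89 + 49
89 = 1×49 + 40
49 = 1×40 + 9
40 = 4×9 + 4
9 = 2×4 + 1
4 = 4×1 + 0
The gcd is 1. Working backward:
1 = 9 − 2·4
1 = −2·40 + 9·9
1 = 9·49 − 11·40
1 = −11·89 + 20·49
1 = 20·672 − 151·89
1 = −151·16889 + 3795·672
1 = 3795·118895 − 26716·16889
1 = −26716·730259 + 164091·118895
So 118895·164091 ≡ 1 (mod 730259).

164091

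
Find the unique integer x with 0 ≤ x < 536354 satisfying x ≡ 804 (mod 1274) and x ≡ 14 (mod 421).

55586

Write x = 804 + 1274·k. Then 1274·k ≡ 14 − 804 ≡ 52 (mod 421).
Need 1274⁻¹ mod 421. Extended Euclid on (421, 11):
421 = 38·11 + 3
11 = 3·3 + 2
3 = 1·2 + 1
2 = 2·1 + 0
Back-substitute:
1 = 3 − 2
1 = −11 + 4·3
1 = 4·421 − 153·11
1274⁻¹ ≡ 268 (mod 421), so k ≡ 268·52 ≡ 43 (mod 421).
x = 804 + 1274·43 = 55586.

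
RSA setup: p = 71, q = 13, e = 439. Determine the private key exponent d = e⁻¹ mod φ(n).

199

φ(n) = (p−1)(q−1) = 70·12 = 840.
Need d with 439·d ≡ 1 (mod 840). Apply the extended Euclidean algorithm:
840 = 1·439 + 401
439 = 1·401 + 38
401 = 10·38 + 21
38 = 1·21 + 17
21 = 1·17 + 4
17 = 4·4 + 1
4 = 4·1 + 0
Back-substitute:
1 = 17 − 4·4
1 = −4·21 + 5·17
1 = 5·38 − 9·21
1 = −9·401 + 95·38
1 = 95·439 − 104·401
1 = −104·840 + 199·439
So 439·199 ≡ 1 (mod 840), hence d = 199.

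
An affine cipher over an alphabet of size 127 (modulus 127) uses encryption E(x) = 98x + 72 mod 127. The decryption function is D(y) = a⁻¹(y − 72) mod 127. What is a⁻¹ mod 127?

Run Euclid on (127, 98):
127 = 1×98 + 29
98 = 3×29 + 11
29 = 2×11 + 7
11 = 1×7 + 4
7 = 1×4 + 3
4 = 1×3 + 1
3 = 3×1 + 0
The gcd is 1. Working backward:
1 = 4 − 3
1 = −7 + 2·4
1 = 2·11 − 3·7
1 = −3·29 + 8·11
1 = 8·98 − 27·29
1 = −27·127 + 35·98
So 98·35 ≡ 1 (mod 127).

35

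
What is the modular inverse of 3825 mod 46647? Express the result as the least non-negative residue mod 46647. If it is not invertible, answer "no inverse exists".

Euclidean algorithm on 46647, 3825:
46647 = 12*3825 + 747
3825 = 5*747 + 90
747 = 8*90 + 27
90 = 3*27 + 9
27 = 3*9 + 0
The gcd is 9, not 1, hence no inverse exists.

no inverse exists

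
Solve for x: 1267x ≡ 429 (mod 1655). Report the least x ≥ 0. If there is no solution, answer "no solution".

97

First find gcd(1267, 1655):
1655 = 1·1267 + 388
1267 = 3·388 + 103
388 = 3·103 + 79
103 = 1·79 + 24
79 = 3·24 + 7
24 = 3·7 + 3
7 = 2·3 + 1
3 = 3·1 + 0
gcd = 1, so a unique solution mod 1655 exists.
Back-substitute for the Bézout coefficients:
1 = 7 − 2·3
1 = −2·24 + 7·7
1 = 7·79 − 23·24
1 = −23·103 + 30·79
1 = 30·388 − 113·103
1 = −113·1267 + 369·388
1 = 369·1655 − 482·1267
So 1267·(-482) ≡ 1 (mod 1655), giving 1267⁻¹ ≡ 1173.
x ≡ 1267⁻¹·429 ≡ 1173·429 ≡ 97 (mod 1655).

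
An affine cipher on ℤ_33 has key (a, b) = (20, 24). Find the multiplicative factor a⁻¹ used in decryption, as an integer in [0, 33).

5

gcd(33, 20) by repeated division:
33 = 1×20 + 13
20 = 1×13 + 7
13 = 1×7 + 6
7 = 1×6 + 1
6 = 6×1 + 0
The gcd is 1. Working backward:
1 = 7 − 6
1 = −13 + 2·7
1 = 2·20 − 3·13
1 = −3·33 + 5·20
So 20·5 ≡ 1 (mod 33).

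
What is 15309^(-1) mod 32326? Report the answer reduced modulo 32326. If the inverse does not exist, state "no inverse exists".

Compute gcd(15309, 32326):
32326 = 2×15309 + 1708
15309 = 8×1708 + 1645
1708 = 1×1645 + 63
1645 = 26×63 + 7
63 = 9×7 + 0
The gcd is 7, not 1, hence no inverse exists.

no inverse exists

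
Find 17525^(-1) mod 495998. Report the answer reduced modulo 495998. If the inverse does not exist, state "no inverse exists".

270655

Apply the Euclidean algorithm to 495998 and 17525:
495998 = 28·17525 + 5298
17525 = 3·5298 + 1631
5298 = 3·1631 + 405
1631 = 4·405 + 11
405 = 36·11 + 9
11 = 1·9 + 2
9 = 4·2 + 1
2 = 2·1 + 0
gcd = 1, so the inverse exists. Back-substitute:
1 = 9 − 4·2
1 = −4·11 + 5·9
1 = 5·405 − 184·11
1 = −184·1631 + 741·405
1 = 741·5298 − 2407·1631
1 = −2407·17525 + 7962·5298
1 = 7962·495998 − 225343·17525
Hence 17525⁻¹ ≡ -225343 ≡ 270655 (mod 495998).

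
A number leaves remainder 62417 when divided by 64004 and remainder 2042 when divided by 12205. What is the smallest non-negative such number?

Write x = 62417 + 64004·k. Then 64004·k ≡ 2042 − 62417 ≡ 650 (mod 12205).
Need 64004⁻¹ mod 12205. Extended Euclid on (12205, 2979):
12205 = 4*2979 + 289
2979 = 10*289 + 89
289 = 3*89 + 22
89 = 4*22 + 1
22 = 22*1 + 0
Back-substitute:
1 = 89 − 4·22
1 = −4·289 + 13·89
1 = 13·2979 − 134·289
1 = −134·12205 + 549·2979
64004⁻¹ ≡ 549 (mod 12205), so k ≡ 549·650 ≡ 2905 (mod 12205).
x = 62417 + 64004·2905 = 185994037.

185994037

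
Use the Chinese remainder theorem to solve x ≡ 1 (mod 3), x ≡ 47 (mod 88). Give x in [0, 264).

223

Write x = 1 + 3·k. Then 3·k ≡ 47 − 1 ≡ 46 (mod 88).
Need 3⁻¹ mod 88. Extended Euclid on (88, 3):
88 = 29*3 + 1
3 = 3*1 + 0
Back-substitute:
1 = 88 − 29·3
3⁻¹ ≡ 59 (mod 88), so k ≡ 59·46 ≡ 74 (mod 88).
x = 1 + 3·74 = 223.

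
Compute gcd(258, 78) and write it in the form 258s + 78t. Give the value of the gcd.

Euclidean algorithm:
258 = 3·78 + 24
78 = 3·24 + 6
24 = 4·6 + 0
gcd(258, 78) = 6.
Express as a combination:
6 = 78 − 3·24
6 = −3·258 + 10·78
So 6 = (-3)·258 + (10)·78.

6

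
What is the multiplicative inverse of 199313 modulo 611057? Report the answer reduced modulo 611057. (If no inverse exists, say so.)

283542

Extended Euclidean algorithm:
611057 = 3·199313 + 13118
199313 = 15·13118 + 2543
13118 = 5·2543 + 403
2543 = 6·403 + 125
403 = 3·125 + 28
125 = 4·28 + 13
28 = 2·13 + 2
13 = 6·2 + 1
2 = 2·1 + 0
Since gcd(199313, 611057) = 1, back-substitute to write 1 as a combination:
1 = 13 − 6·2
1 = −6·28 + 13·13
1 = 13·125 − 58·28
1 = −58·403 + 187·125
1 = 187·2543 − 1180·403
1 = −1180·13118 + 6087·2543
1 = 6087·199313 − 92485·13118
1 = −92485·611057 + 283542·199313
So 199313·283542 ≡ 1 (mod 611057).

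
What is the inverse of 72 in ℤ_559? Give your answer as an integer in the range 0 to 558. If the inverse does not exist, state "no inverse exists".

132

Apply the Euclidean algorithm to 559 and 72:
559 = 7*72 + 55
72 = 1*55 + 17
55 = 3*17 + 4
17 = 4*4 + 1
4 = 4*1 + 0
The gcd is 1. Working backward:
1 = 17 − 4·4
1 = −4·55 + 13·17
1 = 13·72 − 17·55
1 = −17·559 + 132·72
So 72·132 ≡ 1 (mod 559).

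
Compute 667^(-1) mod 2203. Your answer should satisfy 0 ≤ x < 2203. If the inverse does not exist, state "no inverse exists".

578

gcd(2203, 667) by repeated division:
2203 = 3*667 + 202
667 = 3*202 + 61
202 = 3*61 + 19
61 = 3*19 + 4
19 = 4*4 + 3
4 = 1*3 + 1
3 = 3*1 + 0
The gcd is 1. Working backward:
1 = 4 − 3
1 = −19 + 5·4
1 = 5·61 − 16·19
1 = −16·202 + 53·61
1 = 53·667 − 175·202
1 = −175·2203 + 578·667
So 667·578 ≡ 1 (mod 2203).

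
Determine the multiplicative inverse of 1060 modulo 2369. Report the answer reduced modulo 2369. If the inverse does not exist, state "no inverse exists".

2036

Apply the Euclidean algorithm to 2369 and 1060:
2369 = 2*1060 + 249
1060 = 4*249 + 64
249 = 3*64 + 57
64 = 1*57 + 7
57 = 8*7 + 1
7 = 7*1 + 0
gcd = 1, so the inverse exists. Back-substitute:
1 = 57 − 8·7
1 = −8·64 + 9·57
1 = 9·249 − 35·64
1 = −35·1060 + 149·249
1 = 149·2369 − 333·1060
Hence 1060⁻¹ ≡ -333 ≡ 2036 (mod 2369).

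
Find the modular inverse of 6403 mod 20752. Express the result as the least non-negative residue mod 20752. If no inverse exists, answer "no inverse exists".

11499

Apply the Euclidean algorithm to 20752 and 6403:
20752 = 3*6403 + 1543
6403 = 4*1543 + 231
1543 = 6*231 + 157
231 = 1*157 + 74
157 = 2*74 + 9
74 = 8*9 + 2
9 = 4*2 + 1
2 = 2*1 + 0
The gcd is 1. Working backward:
1 = 9 − 4·2
1 = −4·74 + 33·9
1 = 33·157 − 70·74
1 = −70·231 + 103·157
1 = 103·1543 − 688·231
1 = −688·6403 + 2855·1543
1 = 2855·20752 − 9253·6403
Thus 6403·(-9253) ≡ 1 (mod 20752); reducing, -9253 mod 20752 = 11499.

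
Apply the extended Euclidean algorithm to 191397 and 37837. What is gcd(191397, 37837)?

Repeated division:
191397 = 5×37837 + 2212
37837 = 17×2212 + 233
2212 = 9×233 + 115
233 = 2×115 + 3
115 = 38×3 + 1
3 = 3×1 + 0
gcd(191397, 37837) = 1.
Back-substituting:
1 = 115 − 38·3
1 = −38·233 + 77·115
1 = 77·2212 − 731·233
1 = −731·37837 + 12504·2212
1 = 12504·191397 − 63251·37837
So 1 = (12504)·191397 + (-63251)·37837.

1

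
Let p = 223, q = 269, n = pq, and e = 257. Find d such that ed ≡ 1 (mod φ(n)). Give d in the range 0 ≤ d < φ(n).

59033

φ(n) = (p−1)(q−1) = 222·268 = 59496.
Need d with 257·d ≡ 1 (mod 59496). Apply the extended Euclidean algorithm:
59496 = 231×257 + 129
257 = 1×129 + 128
129 = 1×128 + 1
128 = 128×1 + 0
Back-substitute:
1 = 129 − 128
1 = −257 + 2·129
1 = 2·59496 − 463·257
So 257·(-463) ≡ 1 (mod 59496), hence d ≡ -463 ≡ 59033 (mod 59496).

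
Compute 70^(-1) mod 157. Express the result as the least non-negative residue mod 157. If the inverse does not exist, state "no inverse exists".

Run Euclid on (157, 70):
157 = 2·70 + 17
70 = 4·17 + 2
17 = 8·2 + 1
2 = 2·1 + 0
The gcd is 1. Working backward:
1 = 17 − 8·2
1 = −8·70 + 33·17
1 = 33·157 − 74·70
Hence 70⁻¹ ≡ -74 ≡ 83 (mod 157).

83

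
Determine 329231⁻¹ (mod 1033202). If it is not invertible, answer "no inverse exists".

141305

Apply the Euclidean algorithm to 1033202 and 329231:
1033202 = 3·329231 + 45509
329231 = 7·45509 + 10668
45509 = 4·10668 + 2837
10668 = 3·2837 + 2157
2837 = 1·2157 + 680
2157 = 3·680 + 117
680 = 5·117 + 95
117 = 1·95 + 22
95 = 4·22 + 7
22 = 3·7 + 1
7 = 7·1 + 0
gcd = 1, so the inverse exists. Back-substitute:
1 = 22 − 3·7
1 = −3·95 + 13·22
1 = 13·117 − 16·95
1 = −16·680 + 93·117
1 = 93·2157 − 295·680
1 = −295·2837 + 388·2157
1 = 388·10668 − 1459·2837
1 = −1459·45509 + 6224·10668
1 = 6224·329231 − 45027·45509
1 = −45027·1033202 + 141305·329231
So 329231·141305 ≡ 1 (mod 1033202).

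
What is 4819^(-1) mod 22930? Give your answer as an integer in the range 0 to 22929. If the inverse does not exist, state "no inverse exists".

Apply the Euclidean algorithm to 22930 and 4819:
22930 = 4×4819 + 3654
4819 = 1×3654 + 1165
3654 = 3×1165 + 159
1165 = 7×159 + 52
159 = 3×52 + 3
52 = 17×3 + 1
3 = 3×1 + 0
The gcd is 1. Working backward:
1 = 52 − 17·3
1 = −17·159 + 52·52
1 = 52·1165 − 381·159
1 = −381·3654 + 1195·1165
1 = 1195·4819 − 1576·3654
1 = −1576·22930 + 7499·4819
So 4819·7499 ≡ 1 (mod 22930).

7499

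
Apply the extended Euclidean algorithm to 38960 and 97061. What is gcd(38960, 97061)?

Repeated division:
97061 = 2*38960 + 19141
38960 = 2*19141 + 678
19141 = 28*678 + 157
678 = 4*157 + 50
157 = 3*50 + 7
50 = 7*7 + 1
7 = 7*1 + 0
gcd(38960, 97061) = 1.
Express as a combination:
1 = 50 − 7·7
1 = −7·157 + 22·50
1 = 22·678 − 95·157
1 = −95·19141 + 2682·678
1 = 2682·38960 − 5459·19141
1 = −5459·97061 + 13600·38960
So 1 = (-5459)·97061 + (13600)·38960.

1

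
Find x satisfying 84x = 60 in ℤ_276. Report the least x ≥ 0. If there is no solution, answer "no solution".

First find gcd(84, 276):
276 = 3×84 + 24
84 = 3×24 + 12
24 = 2×12 + 0
gcd = 12 and 12 | 60, so solutions exist. Divide through by 12: 7x ≡ 5 (mod 23).
Now find 7⁻¹ mod 23:
23 = 3·7 + 2
7 = 3·2 + 1
2 = 2·1 + 0
Back-substitute:
1 = 7 − 3·2
1 = −3·23 + 10·7
So 7⁻¹ ≡ 10 (mod 23).
Then x ≡ 10·5 ≡ 4 (mod 23); the smallest non-negative solution is x = 4.

4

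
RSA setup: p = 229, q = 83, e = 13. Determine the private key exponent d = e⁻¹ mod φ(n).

8629

φ(n) = (p−1)(q−1) = 228·82 = 18696.
Need d with 13·d ≡ 1 (mod 18696). Apply the extended Euclidean algorithm:
18696 = 1438*13 + 2
13 = 6*2 + 1
2 = 2*1 + 0
Back-substitute:
1 = 13 − 6·2
1 = −6·18696 + 8629·13
So 13·8629 ≡ 1 (mod 18696), hence d = 8629.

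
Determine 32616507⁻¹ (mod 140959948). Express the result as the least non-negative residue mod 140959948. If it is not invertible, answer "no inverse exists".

136090963

Apply the Euclidean algorithm to 140959948 and 32616507:
140959948 = 4·32616507 + 10493920
32616507 = 3·10493920 + 1134747
10493920 = 9·1134747 + 281197
1134747 = 4·281197 + 9959
281197 = 28·9959 + 2345
9959 = 4·2345 + 579
2345 = 4·579 + 29
579 = 19·29 + 28
29 = 1·28 + 1
28 = 28·1 + 0
Since gcd(32616507, 140959948) = 1, back-substitute to write 1 as a combination:
1 = 29 − 28
1 = −579 + 20·29
1 = 20·2345 − 81·579
1 = −81·9959 + 344·2345
1 = 344·281197 − 9713·9959
1 = −9713·1134747 + 39196·281197
1 = 39196·10493920 − 362477·1134747
1 = −362477·32616507 + 1126627·10493920
1 = 1126627·140959948 − 4868985·32616507
Thus 32616507·(-4868985) ≡ 1 (mod 140959948); reducing, -4868985 mod 140959948 = 136090963.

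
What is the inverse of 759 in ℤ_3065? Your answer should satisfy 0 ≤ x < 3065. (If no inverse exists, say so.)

Extended Euclidean algorithm:
3065 = 4*759 + 29
759 = 26*29 + 5
29 = 5*5 + 4
5 = 1*4 + 1
4 = 4*1 + 0
gcd = 1, so the inverse exists. Back-substitute:
1 = 5 − 4
1 = −29 + 6·5
1 = 6·759 − 157·29
1 = −157·3065 + 634·759
So 759·634 ≡ 1 (mod 3065).

634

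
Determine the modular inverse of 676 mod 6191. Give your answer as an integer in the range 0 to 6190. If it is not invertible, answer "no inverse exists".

Apply the Euclidean algorithm to 6191 and 676:
6191 = 9·676 + 107
676 = 6·107 + 34
107 = 3·34 + 5
34 = 6·5 + 4
5 = 1·4 + 1
4 = 4·1 + 0
gcd = 1, so the inverse exists. Back-substitute:
1 = 5 − 4
1 = −34 + 7·5
1 = 7·107 − 22·34
1 = −22·676 + 139·107
1 = 139·6191 − 1273·676
So 676·(-1273) ≡ 1 (mod 6191), and -1273 ≡ 4918 (mod 6191).

4918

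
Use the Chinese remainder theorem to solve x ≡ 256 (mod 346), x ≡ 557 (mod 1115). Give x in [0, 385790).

66342

Write x = 256 + 346·k. Then 346·k ≡ 557 − 256 ≡ 301 (mod 1115).
Need 346⁻¹ mod 1115. Extended Euclid on (1115, 346):
1115 = 3·346 + 77
346 = 4·77 + 38
77 = 2·38 + 1
38 = 38·1 + 0
Back-substitute:
1 = 77 − 2·38
1 = −2·346 + 9·77
1 = 9·1115 − 29·346
346⁻¹ ≡ 1086 (mod 1115), so k ≡ 1086·301 ≡ 191 (mod 1115).
x = 256 + 346·191 = 66342.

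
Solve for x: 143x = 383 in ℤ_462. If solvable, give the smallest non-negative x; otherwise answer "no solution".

gcd(143, 462):
462 = 3*143 + 33
143 = 4*33 + 11
33 = 3*11 + 0
gcd = 11, but 11 ∤ 383, so the congruence has no solution.

no solution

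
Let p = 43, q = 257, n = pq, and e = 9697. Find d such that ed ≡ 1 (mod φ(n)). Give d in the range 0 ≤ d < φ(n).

φ(n) = (p−1)(q−1) = 42·256 = 10752.
Need d with 9697·d ≡ 1 (mod 10752). Apply the extended Euclidean algorithm:
10752 = 1*9697 + 1055
9697 = 9*1055 + 202
1055 = 5*202 + 45
202 = 4*45 + 22
45 = 2*22 + 1
22 = 22*1 + 0
Back-substitute:
1 = 45 − 2·22
1 = −2·202 + 9·45
1 = 9·1055 − 47·202
1 = −47·9697 + 432·1055
1 = 432·10752 − 479·9697
So 9697·(-479) ≡ 1 (mod 10752), hence d ≡ -479 ≡ 10273 (mod 10752).

10273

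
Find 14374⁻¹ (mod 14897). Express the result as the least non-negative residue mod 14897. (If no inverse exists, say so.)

Run Euclid on (14897, 14374):
14897 = 1×14374 + 523
14374 = 27×523 + 253
523 = 2×253 + 17
253 = 14×17 + 15
17 = 1×15 + 2
15 = 7×2 + 1
2 = 2×1 + 0
The gcd is 1. Working backward:
1 = 15 − 7·2
1 = −7·17 + 8·15
1 = 8·253 − 119·17
1 = −119·523 + 246·253
1 = 246·14374 − 6761·523
1 = −6761·14897 + 7007·14374
So 14374·7007 ≡ 1 (mod 14897).

7007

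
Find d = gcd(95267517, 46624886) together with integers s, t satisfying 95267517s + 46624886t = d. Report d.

1

Repeated division:
95267517 = 2×46624886 + 2017745
46624886 = 23×2017745 + 216751
2017745 = 9×216751 + 66986
216751 = 3×66986 + 15793
66986 = 4×15793 + 3814
15793 = 4×3814 + 537
3814 = 7×537 + 55
537 = 9×55 + 42
55 = 1×42 + 13
42 = 3×13 + 3
13 = 4×3 + 1
3 = 3×1 + 0
gcd(95267517, 46624886) = 1.
Working backward:
1 = 13 − 4·3
1 = −4·42 + 13·13
1 = 13·55 − 17·42
1 = −17·537 + 166·55
1 = 166·3814 − 1179·537
1 = −1179·15793 + 4882·3814
1 = 4882·66986 − 20707·15793
1 = −20707·216751 + 67003·66986
1 = 67003·2017745 − 623734·216751
1 = −623734·46624886 + 14412885·2017745
1 = 14412885·95267517 − 29449504·46624886
So 1 = (14412885)·95267517 + (-29449504)·46624886.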